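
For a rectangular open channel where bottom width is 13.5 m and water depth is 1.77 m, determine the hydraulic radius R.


For a rectangular section:
Flow area A = b * y = 13.5 * 1.77 = 23.89 m^2.
Wetted perimeter P = b + 2y = 13.5 + 2*1.77 = 17.04 m.
Hydraulic radius R = A/P = 23.89 / 17.04 = 1.4023 m.

1.4023


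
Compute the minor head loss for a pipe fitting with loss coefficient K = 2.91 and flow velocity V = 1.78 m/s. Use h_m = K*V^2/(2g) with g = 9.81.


Minor loss formula: h_m = K * V^2/(2g).
V^2 = 1.78^2 = 3.1684.
V^2/(2g) = 3.1684 / 19.62 = 0.1615 m.
h_m = 2.91 * 0.1615 = 0.4699 m.

0.4699


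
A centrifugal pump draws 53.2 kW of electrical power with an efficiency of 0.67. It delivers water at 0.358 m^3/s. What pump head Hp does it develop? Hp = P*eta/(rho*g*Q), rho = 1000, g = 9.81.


Pump head formula: Hp = P * eta / (rho * g * Q).
Numerator: P * eta = 53.2 * 1000 * 0.67 = 35644.0 W.
Denominator: rho * g * Q = 1000 * 9.81 * 0.358 = 3511.98.
Hp = 35644.0 / 3511.98 = 10.15 m.

10.15


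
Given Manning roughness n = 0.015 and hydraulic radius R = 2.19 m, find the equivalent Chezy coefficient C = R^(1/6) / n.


The Chezy coefficient relates to Manning's n through C = R^(1/6) / n.
R^(1/6) = 2.19^(1/6) = 1.139569.
C = 1.139569 / 0.015 = 75.97 m^(1/2)/s.

75.97


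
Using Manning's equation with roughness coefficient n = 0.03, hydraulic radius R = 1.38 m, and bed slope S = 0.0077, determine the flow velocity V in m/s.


Manning's equation gives V = (1/n) * R^(2/3) * S^(1/2).
First, compute R^(2/3) = 1.38^(2/3) = 1.2395.
Next, S^(1/2) = 0.0077^(1/2) = 0.08775.
Then 1/n = 1/0.03 = 33.33.
V = 33.33 * 1.2395 * 0.08775 = 3.6256 m/s.

3.6256


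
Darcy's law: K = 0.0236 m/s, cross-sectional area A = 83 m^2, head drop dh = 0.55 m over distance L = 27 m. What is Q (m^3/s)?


Darcy's law: Q = K * A * i, where i = dh/L.
Hydraulic gradient i = 0.55 / 27 = 0.02037.
Q = 0.0236 * 83 * 0.02037
  = 0.0399 m^3/s.

0.0399


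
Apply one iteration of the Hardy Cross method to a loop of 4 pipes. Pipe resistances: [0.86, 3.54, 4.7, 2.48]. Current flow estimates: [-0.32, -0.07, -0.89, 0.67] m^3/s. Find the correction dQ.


Numerator terms (r*Q*|Q|): 0.86*-0.32*|-0.32| = -0.0881; 3.54*-0.07*|-0.07| = -0.0173; 4.7*-0.89*|-0.89| = -3.7229; 2.48*0.67*|0.67| = 1.1133.
Sum of numerator = -2.715.
Denominator terms (r*|Q|): 0.86*|-0.32| = 0.2752; 3.54*|-0.07| = 0.2478; 4.7*|-0.89| = 4.183; 2.48*|0.67| = 1.6616.
2 * sum of denominator = 2 * 6.3676 = 12.7352.
dQ = --2.715 / 12.7352 = 0.2132 m^3/s.

0.2132


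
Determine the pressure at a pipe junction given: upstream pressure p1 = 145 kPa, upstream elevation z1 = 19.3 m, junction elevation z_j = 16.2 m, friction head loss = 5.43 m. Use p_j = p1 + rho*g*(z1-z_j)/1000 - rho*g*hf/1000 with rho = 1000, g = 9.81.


Junction pressure: p_j = p1 + rho*g*(z1 - z_j)/1000 - rho*g*hf/1000.
Elevation term = 1000*9.81*(19.3 - 16.2)/1000 = 30.411 kPa.
Friction term = 1000*9.81*5.43/1000 = 53.268 kPa.
p_j = 145 + 30.411 - 53.268 = 122.14 kPa.

122.14


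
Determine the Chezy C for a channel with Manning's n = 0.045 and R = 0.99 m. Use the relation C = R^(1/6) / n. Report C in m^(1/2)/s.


The Chezy coefficient relates to Manning's n through C = R^(1/6) / n.
R^(1/6) = 0.99^(1/6) = 0.998326.
C = 0.998326 / 0.045 = 22.19 m^(1/2)/s.

22.19


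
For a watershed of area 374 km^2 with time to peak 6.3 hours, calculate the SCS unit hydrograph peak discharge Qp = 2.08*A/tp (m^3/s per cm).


SCS formula: Qp = 2.08 * A / tp.
Qp = 2.08 * 374 / 6.3
   = 777.92 / 6.3
   = 123.48 m^3/s per cm.

123.48


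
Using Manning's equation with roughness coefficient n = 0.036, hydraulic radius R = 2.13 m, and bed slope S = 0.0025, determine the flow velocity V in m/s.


Manning's equation gives V = (1/n) * R^(2/3) * S^(1/2).
First, compute R^(2/3) = 2.13^(2/3) = 1.6555.
Next, S^(1/2) = 0.0025^(1/2) = 0.05.
Then 1/n = 1/0.036 = 27.78.
V = 27.78 * 1.6555 * 0.05 = 2.2993 m/s.

2.2993


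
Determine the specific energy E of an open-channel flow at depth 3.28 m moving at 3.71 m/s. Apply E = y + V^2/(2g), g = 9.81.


Specific energy E = y + V^2/(2g).
Velocity head = V^2/(2g) = 3.71^2 / (2*9.81) = 13.7641 / 19.62 = 0.7015 m.
E = 3.28 + 0.7015 = 3.9815 m.

3.9815


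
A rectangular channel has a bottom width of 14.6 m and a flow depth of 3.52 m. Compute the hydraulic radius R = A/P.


For a rectangular section:
Flow area A = b * y = 14.6 * 3.52 = 51.39 m^2.
Wetted perimeter P = b + 2y = 14.6 + 2*3.52 = 21.64 m.
Hydraulic radius R = A/P = 51.39 / 21.64 = 2.3749 m.

2.3749


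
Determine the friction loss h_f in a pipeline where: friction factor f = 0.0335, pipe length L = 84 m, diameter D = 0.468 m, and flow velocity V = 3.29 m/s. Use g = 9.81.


Darcy-Weisbach equation: h_f = f * (L/D) * V^2/(2g).
f * L/D = 0.0335 * 84/0.468 = 6.0128.
V^2/(2g) = 3.29^2 / (2*9.81) = 10.8241 / 19.62 = 0.5517 m.
h_f = 6.0128 * 0.5517 = 3.317 m.

3.317


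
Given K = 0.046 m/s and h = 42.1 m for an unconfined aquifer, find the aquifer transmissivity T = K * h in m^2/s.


Transmissivity is defined as T = K * h.
T = 0.046 * 42.1
  = 1.9366 m^2/s.

1.9366


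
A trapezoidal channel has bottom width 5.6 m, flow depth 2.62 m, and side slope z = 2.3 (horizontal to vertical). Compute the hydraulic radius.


For a trapezoidal section with side slope z:
A = (b + z*y)*y = (5.6 + 2.3*2.62)*2.62 = 30.46 m^2.
P = b + 2*y*sqrt(1 + z^2) = 5.6 + 2*2.62*sqrt(1 + 2.3^2) = 18.742 m.
R = A/P = 30.46 / 18.742 = 1.6252 m.

1.6252


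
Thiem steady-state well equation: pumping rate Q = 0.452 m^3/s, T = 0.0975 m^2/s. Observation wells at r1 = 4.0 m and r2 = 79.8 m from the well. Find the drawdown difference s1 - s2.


Thiem equation: s1 - s2 = Q/(2*pi*T) * ln(r2/r1).
ln(r2/r1) = ln(79.8/4.0) = 2.9932.
Q/(2*pi*T) = 0.452 / (2*pi*0.0975) = 0.452 / 0.6126 = 0.7378.
s1 - s2 = 0.7378 * 2.9932 = 2.2085 m.

2.2085


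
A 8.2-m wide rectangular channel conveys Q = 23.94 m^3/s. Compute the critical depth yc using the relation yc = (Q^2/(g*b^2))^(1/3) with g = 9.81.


Using yc = (Q^2 / (g * b^2))^(1/3):
Q^2 = 23.94^2 = 573.12.
g * b^2 = 9.81 * 8.2^2 = 9.81 * 67.24 = 659.62.
Q^2 / (g*b^2) = 573.12 / 659.62 = 0.8689.
yc = 0.8689^(1/3) = 0.9542 m.

0.9542


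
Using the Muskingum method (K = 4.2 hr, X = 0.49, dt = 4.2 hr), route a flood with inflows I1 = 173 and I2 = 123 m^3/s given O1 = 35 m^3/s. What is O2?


Muskingum coefficients:
denom = 2*K*(1-X) + dt = 2*4.2*(1-0.49) + 4.2 = 8.484.
C0 = (dt - 2*K*X)/denom = (4.2 - 2*4.2*0.49)/8.484 = 0.0099.
C1 = (dt + 2*K*X)/denom = (4.2 + 2*4.2*0.49)/8.484 = 0.9802.
C2 = (2*K*(1-X) - dt)/denom = 0.0099.
O2 = C0*I2 + C1*I1 + C2*O1
   = 0.0099*123 + 0.9802*173 + 0.0099*35
   = 171.14 m^3/s.

171.14


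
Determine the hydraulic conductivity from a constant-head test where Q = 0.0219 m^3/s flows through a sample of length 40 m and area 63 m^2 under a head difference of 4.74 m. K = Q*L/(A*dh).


From K = Q*L / (A*dh):
Numerator: Q*L = 0.0219 * 40 = 0.876.
Denominator: A*dh = 63 * 4.74 = 298.62.
K = 0.876 / 298.62 = 0.002933 m/s.

0.002933


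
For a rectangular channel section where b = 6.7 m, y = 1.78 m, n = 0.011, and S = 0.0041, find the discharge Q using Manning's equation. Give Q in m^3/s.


For a rectangular channel, the cross-sectional area A = b * y = 6.7 * 1.78 = 11.93 m^2.
The wetted perimeter P = b + 2y = 6.7 + 2*1.78 = 10.26 m.
Hydraulic radius R = A/P = 11.93/10.26 = 1.1624 m.
Velocity V = (1/n)*R^(2/3)*S^(1/2) = (1/0.011)*1.1624^(2/3)*0.0041^(1/2) = 6.4352 m/s.
Discharge Q = A * V = 11.93 * 6.4352 = 76.747 m^3/s.

76.747


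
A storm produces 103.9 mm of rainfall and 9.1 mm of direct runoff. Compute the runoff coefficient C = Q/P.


The runoff coefficient C = runoff depth / rainfall depth.
C = 9.1 / 103.9
  = 0.0876.

0.0876


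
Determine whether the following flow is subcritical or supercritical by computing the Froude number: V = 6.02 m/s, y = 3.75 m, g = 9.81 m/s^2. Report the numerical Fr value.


The Froude number is defined as Fr = V / sqrt(g*y).
g*y = 9.81 * 3.75 = 36.7875.
sqrt(g*y) = sqrt(36.7875) = 6.0653.
Fr = 6.02 / 6.0653 = 0.9925.
Since Fr < 1, the flow is subcritical.

0.9925


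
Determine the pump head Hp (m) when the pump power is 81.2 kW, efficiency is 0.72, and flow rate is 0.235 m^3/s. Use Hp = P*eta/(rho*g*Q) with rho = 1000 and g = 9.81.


Pump head formula: Hp = P * eta / (rho * g * Q).
Numerator: P * eta = 81.2 * 1000 * 0.72 = 58464.0 W.
Denominator: rho * g * Q = 1000 * 9.81 * 0.235 = 2305.35.
Hp = 58464.0 / 2305.35 = 25.36 m.

25.36


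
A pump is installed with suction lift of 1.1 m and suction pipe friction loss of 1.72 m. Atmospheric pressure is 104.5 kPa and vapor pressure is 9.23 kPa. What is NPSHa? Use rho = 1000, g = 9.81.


NPSHa = p_atm/(rho*g) - z_s - hf_s - p_vap/(rho*g).
p_atm/(rho*g) = 104.5*1000 / (1000*9.81) = 10.652 m.
p_vap/(rho*g) = 9.23*1000 / (1000*9.81) = 0.941 m.
NPSHa = 10.652 - 1.1 - 1.72 - 0.941
      = 6.89 m.

6.89


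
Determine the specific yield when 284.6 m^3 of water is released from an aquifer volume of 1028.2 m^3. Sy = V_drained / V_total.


Specific yield Sy = Volume drained / Total volume.
Sy = 284.6 / 1028.2
   = 0.2768.

0.2768


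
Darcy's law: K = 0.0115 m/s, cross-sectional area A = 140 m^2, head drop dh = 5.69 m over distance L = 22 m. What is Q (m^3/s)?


Darcy's law: Q = K * A * i, where i = dh/L.
Hydraulic gradient i = 5.69 / 22 = 0.258636.
Q = 0.0115 * 140 * 0.258636
  = 0.4164 m^3/s.

0.4164


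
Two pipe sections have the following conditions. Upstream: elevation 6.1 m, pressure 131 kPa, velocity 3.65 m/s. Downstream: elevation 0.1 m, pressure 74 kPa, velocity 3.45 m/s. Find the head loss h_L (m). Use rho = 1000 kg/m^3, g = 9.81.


Total head at each section: H = z + p/(rho*g) + V^2/(2g).
H1 = 6.1 + 131*1000/(1000*9.81) + 3.65^2/(2*9.81)
   = 6.1 + 13.354 + 0.679
   = 20.133 m.
H2 = 0.1 + 74*1000/(1000*9.81) + 3.45^2/(2*9.81)
   = 0.1 + 7.543 + 0.6067
   = 8.25 m.
h_L = H1 - H2 = 20.133 - 8.25 = 11.883 m.

11.883


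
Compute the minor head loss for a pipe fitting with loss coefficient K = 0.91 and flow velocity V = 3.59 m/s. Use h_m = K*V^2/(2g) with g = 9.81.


Minor loss formula: h_m = K * V^2/(2g).
V^2 = 3.59^2 = 12.8881.
V^2/(2g) = 12.8881 / 19.62 = 0.6569 m.
h_m = 0.91 * 0.6569 = 0.5978 m.

0.5978


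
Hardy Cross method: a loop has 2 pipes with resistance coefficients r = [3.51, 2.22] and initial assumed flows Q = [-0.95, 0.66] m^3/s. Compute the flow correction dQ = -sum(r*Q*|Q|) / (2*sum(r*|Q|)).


Numerator terms (r*Q*|Q|): 3.51*-0.95*|-0.95| = -3.1678; 2.22*0.66*|0.66| = 0.967.
Sum of numerator = -2.2007.
Denominator terms (r*|Q|): 3.51*|-0.95| = 3.3345; 2.22*|0.66| = 1.4652.
2 * sum of denominator = 2 * 4.7997 = 9.5994.
dQ = --2.2007 / 9.5994 = 0.2293 m^3/s.

0.2293


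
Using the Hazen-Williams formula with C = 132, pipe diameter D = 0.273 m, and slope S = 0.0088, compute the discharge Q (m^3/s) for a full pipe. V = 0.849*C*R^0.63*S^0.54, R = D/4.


For a full circular pipe, R = D/4 = 0.273/4 = 0.0683 m.
V = 0.849 * 132 * 0.0683^0.63 * 0.0088^0.54
  = 0.849 * 132 * 0.184283 * 0.077628
  = 1.6032 m/s.
Pipe area A = pi*D^2/4 = pi*0.273^2/4 = 0.0585 m^2.
Q = A * V = 0.0585 * 1.6032 = 0.0938 m^3/s.

0.0938


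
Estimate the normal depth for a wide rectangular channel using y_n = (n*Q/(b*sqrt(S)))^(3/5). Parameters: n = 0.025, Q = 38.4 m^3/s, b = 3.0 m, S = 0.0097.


We use the wide-channel approximation y_n = (n*Q/(b*sqrt(S)))^(3/5).
sqrt(S) = sqrt(0.0097) = 0.098489.
Numerator: n*Q = 0.025 * 38.4 = 0.96.
Denominator: b*sqrt(S) = 3.0 * 0.098489 = 0.295467.
arg = 3.2491.
y_n = 3.2491^(3/5) = 2.028 m.

2.028


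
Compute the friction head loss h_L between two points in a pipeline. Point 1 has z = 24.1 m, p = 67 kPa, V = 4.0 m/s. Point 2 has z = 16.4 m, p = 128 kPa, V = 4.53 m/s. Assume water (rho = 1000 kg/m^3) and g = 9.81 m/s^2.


Total head at each section: H = z + p/(rho*g) + V^2/(2g).
H1 = 24.1 + 67*1000/(1000*9.81) + 4.0^2/(2*9.81)
   = 24.1 + 6.83 + 0.8155
   = 31.745 m.
H2 = 16.4 + 128*1000/(1000*9.81) + 4.53^2/(2*9.81)
   = 16.4 + 13.048 + 1.0459
   = 30.494 m.
h_L = H1 - H2 = 31.745 - 30.494 = 1.251 m.

1.251


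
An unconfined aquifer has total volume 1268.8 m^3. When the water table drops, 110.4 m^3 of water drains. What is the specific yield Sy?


Specific yield Sy = Volume drained / Total volume.
Sy = 110.4 / 1268.8
   = 0.087.

0.087


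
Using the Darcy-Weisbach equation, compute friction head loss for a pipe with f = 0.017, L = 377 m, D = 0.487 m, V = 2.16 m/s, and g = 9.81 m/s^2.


Darcy-Weisbach equation: h_f = f * (L/D) * V^2/(2g).
f * L/D = 0.017 * 377/0.487 = 13.1602.
V^2/(2g) = 2.16^2 / (2*9.81) = 4.6656 / 19.62 = 0.2378 m.
h_f = 13.1602 * 0.2378 = 3.129 m.

3.129


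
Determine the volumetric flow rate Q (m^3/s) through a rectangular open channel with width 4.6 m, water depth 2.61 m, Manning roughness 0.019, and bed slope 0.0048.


For a rectangular channel, the cross-sectional area A = b * y = 4.6 * 2.61 = 12.01 m^2.
The wetted perimeter P = b + 2y = 4.6 + 2*2.61 = 9.82 m.
Hydraulic radius R = A/P = 12.01/9.82 = 1.2226 m.
Velocity V = (1/n)*R^(2/3)*S^(1/2) = (1/0.019)*1.2226^(2/3)*0.0048^(1/2) = 4.1693 m/s.
Discharge Q = A * V = 12.01 * 4.1693 = 50.056 m^3/s.

50.056


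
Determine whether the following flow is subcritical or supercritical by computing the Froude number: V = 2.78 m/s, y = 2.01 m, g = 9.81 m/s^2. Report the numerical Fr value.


The Froude number is defined as Fr = V / sqrt(g*y).
g*y = 9.81 * 2.01 = 19.7181.
sqrt(g*y) = sqrt(19.7181) = 4.4405.
Fr = 2.78 / 4.4405 = 0.6261.
Since Fr < 1, the flow is subcritical.

0.6261


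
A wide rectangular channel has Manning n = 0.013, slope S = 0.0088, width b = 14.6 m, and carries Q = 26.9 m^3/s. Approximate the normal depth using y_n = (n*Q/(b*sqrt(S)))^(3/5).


We use the wide-channel approximation y_n = (n*Q/(b*sqrt(S)))^(3/5).
sqrt(S) = sqrt(0.0088) = 0.093808.
Numerator: n*Q = 0.013 * 26.9 = 0.3497.
Denominator: b*sqrt(S) = 14.6 * 0.093808 = 1.369597.
arg = 0.2553.
y_n = 0.2553^(3/5) = 0.4408 m.

0.4408


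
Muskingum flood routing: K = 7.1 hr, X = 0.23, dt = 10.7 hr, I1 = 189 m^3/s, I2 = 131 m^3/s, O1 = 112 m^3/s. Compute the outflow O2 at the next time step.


Muskingum coefficients:
denom = 2*K*(1-X) + dt = 2*7.1*(1-0.23) + 10.7 = 21.634.
C0 = (dt - 2*K*X)/denom = (10.7 - 2*7.1*0.23)/21.634 = 0.3436.
C1 = (dt + 2*K*X)/denom = (10.7 + 2*7.1*0.23)/21.634 = 0.6456.
C2 = (2*K*(1-X) - dt)/denom = 0.0108.
O2 = C0*I2 + C1*I1 + C2*O1
   = 0.3436*131 + 0.6456*189 + 0.0108*112
   = 168.24 m^3/s.

168.24


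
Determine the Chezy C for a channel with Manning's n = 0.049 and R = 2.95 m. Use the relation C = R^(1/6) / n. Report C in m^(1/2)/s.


The Chezy coefficient relates to Manning's n through C = R^(1/6) / n.
R^(1/6) = 2.95^(1/6) = 1.197578.
C = 1.197578 / 0.049 = 24.44 m^(1/2)/s.

24.44


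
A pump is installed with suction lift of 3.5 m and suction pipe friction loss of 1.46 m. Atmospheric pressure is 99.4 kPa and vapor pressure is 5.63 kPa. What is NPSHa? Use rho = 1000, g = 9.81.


NPSHa = p_atm/(rho*g) - z_s - hf_s - p_vap/(rho*g).
p_atm/(rho*g) = 99.4*1000 / (1000*9.81) = 10.133 m.
p_vap/(rho*g) = 5.63*1000 / (1000*9.81) = 0.574 m.
NPSHa = 10.133 - 3.5 - 1.46 - 0.574
      = 4.6 m.

4.6


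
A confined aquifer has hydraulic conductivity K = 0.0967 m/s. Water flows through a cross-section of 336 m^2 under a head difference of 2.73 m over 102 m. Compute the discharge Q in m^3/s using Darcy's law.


Darcy's law: Q = K * A * i, where i = dh/L.
Hydraulic gradient i = 2.73 / 102 = 0.026765.
Q = 0.0967 * 336 * 0.026765
  = 0.8696 m^3/s.

0.8696


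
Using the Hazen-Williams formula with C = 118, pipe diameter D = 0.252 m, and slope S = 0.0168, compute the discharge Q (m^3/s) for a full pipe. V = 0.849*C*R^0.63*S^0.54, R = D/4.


For a full circular pipe, R = D/4 = 0.252/4 = 0.063 m.
V = 0.849 * 118 * 0.063^0.63 * 0.0168^0.54
  = 0.849 * 118 * 0.17522 * 0.11007
  = 1.9322 m/s.
Pipe area A = pi*D^2/4 = pi*0.252^2/4 = 0.0499 m^2.
Q = A * V = 0.0499 * 1.9322 = 0.0964 m^3/s.

0.0964


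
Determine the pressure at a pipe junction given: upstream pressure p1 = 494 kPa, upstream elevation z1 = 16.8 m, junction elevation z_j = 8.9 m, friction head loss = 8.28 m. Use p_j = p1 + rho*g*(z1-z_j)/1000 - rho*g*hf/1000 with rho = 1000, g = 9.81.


Junction pressure: p_j = p1 + rho*g*(z1 - z_j)/1000 - rho*g*hf/1000.
Elevation term = 1000*9.81*(16.8 - 8.9)/1000 = 77.499 kPa.
Friction term = 1000*9.81*8.28/1000 = 81.227 kPa.
p_j = 494 + 77.499 - 81.227 = 490.27 kPa.

490.27


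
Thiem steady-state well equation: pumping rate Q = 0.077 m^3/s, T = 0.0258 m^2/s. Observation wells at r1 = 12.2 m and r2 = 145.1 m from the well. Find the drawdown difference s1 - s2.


Thiem equation: s1 - s2 = Q/(2*pi*T) * ln(r2/r1).
ln(r2/r1) = ln(145.1/12.2) = 2.476.
Q/(2*pi*T) = 0.077 / (2*pi*0.0258) = 0.077 / 0.1621 = 0.475.
s1 - s2 = 0.475 * 2.476 = 1.1761 m.

1.1761


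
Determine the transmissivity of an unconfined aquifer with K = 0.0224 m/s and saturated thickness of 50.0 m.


Transmissivity is defined as T = K * h.
T = 0.0224 * 50.0
  = 1.12 m^2/s.

1.12


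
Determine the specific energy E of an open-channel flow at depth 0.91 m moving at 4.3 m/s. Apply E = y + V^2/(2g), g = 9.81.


Specific energy E = y + V^2/(2g).
Velocity head = V^2/(2g) = 4.3^2 / (2*9.81) = 18.49 / 19.62 = 0.9424 m.
E = 0.91 + 0.9424 = 1.8524 m.

1.8524


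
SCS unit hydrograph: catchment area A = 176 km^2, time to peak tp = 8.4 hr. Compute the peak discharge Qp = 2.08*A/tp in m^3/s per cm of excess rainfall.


SCS formula: Qp = 2.08 * A / tp.
Qp = 2.08 * 176 / 8.4
   = 366.08 / 8.4
   = 43.58 m^3/s per cm.

43.58


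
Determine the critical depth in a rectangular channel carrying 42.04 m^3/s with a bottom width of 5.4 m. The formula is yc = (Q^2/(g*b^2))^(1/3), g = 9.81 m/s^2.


Using yc = (Q^2 / (g * b^2))^(1/3):
Q^2 = 42.04^2 = 1767.36.
g * b^2 = 9.81 * 5.4^2 = 9.81 * 29.16 = 286.06.
Q^2 / (g*b^2) = 1767.36 / 286.06 = 6.1783.
yc = 6.1783^(1/3) = 1.8349 m.

1.8349


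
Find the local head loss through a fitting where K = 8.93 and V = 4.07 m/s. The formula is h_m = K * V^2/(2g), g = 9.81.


Minor loss formula: h_m = K * V^2/(2g).
V^2 = 4.07^2 = 16.5649.
V^2/(2g) = 16.5649 / 19.62 = 0.8443 m.
h_m = 8.93 * 0.8443 = 7.5395 m.

7.5395


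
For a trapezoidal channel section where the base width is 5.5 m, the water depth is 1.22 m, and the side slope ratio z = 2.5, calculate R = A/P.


For a trapezoidal section with side slope z:
A = (b + z*y)*y = (5.5 + 2.5*1.22)*1.22 = 10.431 m^2.
P = b + 2*y*sqrt(1 + z^2) = 5.5 + 2*1.22*sqrt(1 + 2.5^2) = 12.07 m.
R = A/P = 10.431 / 12.07 = 0.8642 m.

0.8642


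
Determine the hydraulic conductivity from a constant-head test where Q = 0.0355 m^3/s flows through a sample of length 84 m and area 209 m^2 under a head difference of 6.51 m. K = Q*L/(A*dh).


From K = Q*L / (A*dh):
Numerator: Q*L = 0.0355 * 84 = 2.982.
Denominator: A*dh = 209 * 6.51 = 1360.59.
K = 2.982 / 1360.59 = 0.002192 m/s.

0.002192


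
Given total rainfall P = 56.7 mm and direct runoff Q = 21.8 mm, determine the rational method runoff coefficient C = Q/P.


The runoff coefficient C = runoff depth / rainfall depth.
C = 21.8 / 56.7
  = 0.3845.

0.3845


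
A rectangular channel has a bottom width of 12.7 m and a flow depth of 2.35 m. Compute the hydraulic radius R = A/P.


For a rectangular section:
Flow area A = b * y = 12.7 * 2.35 = 29.84 m^2.
Wetted perimeter P = b + 2y = 12.7 + 2*2.35 = 17.4 m.
Hydraulic radius R = A/P = 29.84 / 17.4 = 1.7152 m.

1.7152


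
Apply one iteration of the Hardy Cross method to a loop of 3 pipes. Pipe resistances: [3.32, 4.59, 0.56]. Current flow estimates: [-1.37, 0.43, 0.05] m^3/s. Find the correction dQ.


Numerator terms (r*Q*|Q|): 3.32*-1.37*|-1.37| = -6.2313; 4.59*0.43*|0.43| = 0.8487; 0.56*0.05*|0.05| = 0.0014.
Sum of numerator = -5.3812.
Denominator terms (r*|Q|): 3.32*|-1.37| = 4.5484; 4.59*|0.43| = 1.9737; 0.56*|0.05| = 0.028.
2 * sum of denominator = 2 * 6.5501 = 13.1002.
dQ = --5.3812 / 13.1002 = 0.4108 m^3/s.

0.4108


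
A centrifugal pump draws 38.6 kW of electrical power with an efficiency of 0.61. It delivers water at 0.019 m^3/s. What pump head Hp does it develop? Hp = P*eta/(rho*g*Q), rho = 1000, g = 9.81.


Pump head formula: Hp = P * eta / (rho * g * Q).
Numerator: P * eta = 38.6 * 1000 * 0.61 = 23546.0 W.
Denominator: rho * g * Q = 1000 * 9.81 * 0.019 = 186.39.
Hp = 23546.0 / 186.39 = 126.33 m.

126.33


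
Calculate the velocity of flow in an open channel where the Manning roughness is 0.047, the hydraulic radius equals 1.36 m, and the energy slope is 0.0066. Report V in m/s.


Manning's equation gives V = (1/n) * R^(2/3) * S^(1/2).
First, compute R^(2/3) = 1.36^(2/3) = 1.2275.
Next, S^(1/2) = 0.0066^(1/2) = 0.08124.
Then 1/n = 1/0.047 = 21.28.
V = 21.28 * 1.2275 * 0.08124 = 2.1218 m/s.

2.1218


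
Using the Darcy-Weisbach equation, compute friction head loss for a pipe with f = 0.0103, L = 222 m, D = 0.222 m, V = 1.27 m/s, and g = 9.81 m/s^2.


Darcy-Weisbach equation: h_f = f * (L/D) * V^2/(2g).
f * L/D = 0.0103 * 222/0.222 = 10.3.
V^2/(2g) = 1.27^2 / (2*9.81) = 1.6129 / 19.62 = 0.0822 m.
h_f = 10.3 * 0.0822 = 0.847 m.

0.847


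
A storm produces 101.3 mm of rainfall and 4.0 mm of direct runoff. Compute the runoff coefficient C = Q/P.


The runoff coefficient C = runoff depth / rainfall depth.
C = 4.0 / 101.3
  = 0.0395.

0.0395


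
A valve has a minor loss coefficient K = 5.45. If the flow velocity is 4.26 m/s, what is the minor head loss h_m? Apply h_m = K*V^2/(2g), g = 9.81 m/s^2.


Minor loss formula: h_m = K * V^2/(2g).
V^2 = 4.26^2 = 18.1476.
V^2/(2g) = 18.1476 / 19.62 = 0.925 m.
h_m = 5.45 * 0.925 = 5.041 m.

5.041


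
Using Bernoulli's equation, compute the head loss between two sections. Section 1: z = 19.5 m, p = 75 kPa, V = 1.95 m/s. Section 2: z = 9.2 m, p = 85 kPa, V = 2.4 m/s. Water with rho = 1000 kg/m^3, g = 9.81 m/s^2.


Total head at each section: H = z + p/(rho*g) + V^2/(2g).
H1 = 19.5 + 75*1000/(1000*9.81) + 1.95^2/(2*9.81)
   = 19.5 + 7.645 + 0.1938
   = 27.339 m.
H2 = 9.2 + 85*1000/(1000*9.81) + 2.4^2/(2*9.81)
   = 9.2 + 8.665 + 0.2936
   = 18.158 m.
h_L = H1 - H2 = 27.339 - 18.158 = 9.181 m.

9.181


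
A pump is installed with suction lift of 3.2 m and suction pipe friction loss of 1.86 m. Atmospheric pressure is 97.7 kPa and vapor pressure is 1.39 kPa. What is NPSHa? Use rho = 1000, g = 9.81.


NPSHa = p_atm/(rho*g) - z_s - hf_s - p_vap/(rho*g).
p_atm/(rho*g) = 97.7*1000 / (1000*9.81) = 9.959 m.
p_vap/(rho*g) = 1.39*1000 / (1000*9.81) = 0.142 m.
NPSHa = 9.959 - 3.2 - 1.86 - 0.142
      = 4.76 m.

4.76


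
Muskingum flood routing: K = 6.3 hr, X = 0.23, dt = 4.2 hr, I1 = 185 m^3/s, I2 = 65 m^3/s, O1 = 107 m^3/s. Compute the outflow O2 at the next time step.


Muskingum coefficients:
denom = 2*K*(1-X) + dt = 2*6.3*(1-0.23) + 4.2 = 13.902.
C0 = (dt - 2*K*X)/denom = (4.2 - 2*6.3*0.23)/13.902 = 0.0937.
C1 = (dt + 2*K*X)/denom = (4.2 + 2*6.3*0.23)/13.902 = 0.5106.
C2 = (2*K*(1-X) - dt)/denom = 0.3958.
O2 = C0*I2 + C1*I1 + C2*O1
   = 0.0937*65 + 0.5106*185 + 0.3958*107
   = 142.89 m^3/s.

142.89


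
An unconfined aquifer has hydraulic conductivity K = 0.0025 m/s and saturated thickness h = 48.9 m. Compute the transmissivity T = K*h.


Transmissivity is defined as T = K * h.
T = 0.0025 * 48.9
  = 0.1222 m^2/s.

0.1222


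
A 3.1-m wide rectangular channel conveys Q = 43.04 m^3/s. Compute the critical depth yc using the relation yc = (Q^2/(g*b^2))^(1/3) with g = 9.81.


Using yc = (Q^2 / (g * b^2))^(1/3):
Q^2 = 43.04^2 = 1852.44.
g * b^2 = 9.81 * 3.1^2 = 9.81 * 9.61 = 94.27.
Q^2 / (g*b^2) = 1852.44 / 94.27 = 19.6504.
yc = 19.6504^(1/3) = 2.6985 m.

2.6985


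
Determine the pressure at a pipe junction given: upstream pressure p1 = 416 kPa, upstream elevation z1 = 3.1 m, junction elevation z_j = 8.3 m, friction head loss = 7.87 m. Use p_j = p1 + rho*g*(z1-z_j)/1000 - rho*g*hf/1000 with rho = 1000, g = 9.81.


Junction pressure: p_j = p1 + rho*g*(z1 - z_j)/1000 - rho*g*hf/1000.
Elevation term = 1000*9.81*(3.1 - 8.3)/1000 = -51.012 kPa.
Friction term = 1000*9.81*7.87/1000 = 77.205 kPa.
p_j = 416 + -51.012 - 77.205 = 287.78 kPa.

287.78


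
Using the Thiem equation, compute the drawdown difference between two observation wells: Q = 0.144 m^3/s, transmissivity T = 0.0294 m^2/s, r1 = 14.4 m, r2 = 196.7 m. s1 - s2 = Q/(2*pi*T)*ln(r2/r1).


Thiem equation: s1 - s2 = Q/(2*pi*T) * ln(r2/r1).
ln(r2/r1) = ln(196.7/14.4) = 2.6145.
Q/(2*pi*T) = 0.144 / (2*pi*0.0294) = 0.144 / 0.1847 = 0.7795.
s1 - s2 = 0.7795 * 2.6145 = 2.0381 m.

2.0381


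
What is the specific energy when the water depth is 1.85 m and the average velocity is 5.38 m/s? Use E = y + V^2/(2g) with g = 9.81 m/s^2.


Specific energy E = y + V^2/(2g).
Velocity head = V^2/(2g) = 5.38^2 / (2*9.81) = 28.9444 / 19.62 = 1.4752 m.
E = 1.85 + 1.4752 = 3.3252 m.

3.3252


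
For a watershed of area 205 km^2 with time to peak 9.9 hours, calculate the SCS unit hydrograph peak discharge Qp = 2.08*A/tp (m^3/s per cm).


SCS formula: Qp = 2.08 * A / tp.
Qp = 2.08 * 205 / 9.9
   = 426.4 / 9.9
   = 43.07 m^3/s per cm.

43.07


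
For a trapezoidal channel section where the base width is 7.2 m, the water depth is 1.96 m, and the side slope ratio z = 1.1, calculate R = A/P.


For a trapezoidal section with side slope z:
A = (b + z*y)*y = (7.2 + 1.1*1.96)*1.96 = 18.338 m^2.
P = b + 2*y*sqrt(1 + z^2) = 7.2 + 2*1.96*sqrt(1 + 1.1^2) = 13.027 m.
R = A/P = 18.338 / 13.027 = 1.4076 m.

1.4076


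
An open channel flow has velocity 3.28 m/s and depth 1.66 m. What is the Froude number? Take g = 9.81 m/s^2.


The Froude number is defined as Fr = V / sqrt(g*y).
g*y = 9.81 * 1.66 = 16.2846.
sqrt(g*y) = sqrt(16.2846) = 4.0354.
Fr = 3.28 / 4.0354 = 0.8128.

0.8128


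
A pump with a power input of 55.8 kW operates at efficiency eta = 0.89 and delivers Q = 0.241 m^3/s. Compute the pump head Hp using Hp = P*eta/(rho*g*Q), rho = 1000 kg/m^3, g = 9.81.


Pump head formula: Hp = P * eta / (rho * g * Q).
Numerator: P * eta = 55.8 * 1000 * 0.89 = 49662.0 W.
Denominator: rho * g * Q = 1000 * 9.81 * 0.241 = 2364.21.
Hp = 49662.0 / 2364.21 = 21.01 m.

21.01


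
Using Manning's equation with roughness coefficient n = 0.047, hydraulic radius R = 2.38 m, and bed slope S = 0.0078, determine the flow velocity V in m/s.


Manning's equation gives V = (1/n) * R^(2/3) * S^(1/2).
First, compute R^(2/3) = 2.38^(2/3) = 1.7826.
Next, S^(1/2) = 0.0078^(1/2) = 0.088318.
Then 1/n = 1/0.047 = 21.28.
V = 21.28 * 1.7826 * 0.088318 = 3.3497 m/s.

3.3497


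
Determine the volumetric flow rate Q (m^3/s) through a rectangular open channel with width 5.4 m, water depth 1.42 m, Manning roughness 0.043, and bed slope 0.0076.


For a rectangular channel, the cross-sectional area A = b * y = 5.4 * 1.42 = 7.67 m^2.
The wetted perimeter P = b + 2y = 5.4 + 2*1.42 = 8.24 m.
Hydraulic radius R = A/P = 7.67/8.24 = 0.9306 m.
Velocity V = (1/n)*R^(2/3)*S^(1/2) = (1/0.043)*0.9306^(2/3)*0.0076^(1/2) = 1.9325 m/s.
Discharge Q = A * V = 7.67 * 1.9325 = 14.818 m^3/s.

14.818


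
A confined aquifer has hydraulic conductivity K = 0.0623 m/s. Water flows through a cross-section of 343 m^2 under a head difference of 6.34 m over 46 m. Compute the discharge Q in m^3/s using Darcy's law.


Darcy's law: Q = K * A * i, where i = dh/L.
Hydraulic gradient i = 6.34 / 46 = 0.137826.
Q = 0.0623 * 343 * 0.137826
  = 2.9452 m^3/s.

2.9452


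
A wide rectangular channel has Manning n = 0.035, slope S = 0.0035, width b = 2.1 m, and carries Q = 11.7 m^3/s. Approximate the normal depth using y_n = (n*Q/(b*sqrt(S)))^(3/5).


We use the wide-channel approximation y_n = (n*Q/(b*sqrt(S)))^(3/5).
sqrt(S) = sqrt(0.0035) = 0.059161.
Numerator: n*Q = 0.035 * 11.7 = 0.4095.
Denominator: b*sqrt(S) = 2.1 * 0.059161 = 0.124238.
arg = 3.2961.
y_n = 3.2961^(3/5) = 2.0455 m.

2.0455


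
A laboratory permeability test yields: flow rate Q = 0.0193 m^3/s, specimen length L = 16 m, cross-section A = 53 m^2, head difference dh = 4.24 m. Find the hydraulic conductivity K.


From K = Q*L / (A*dh):
Numerator: Q*L = 0.0193 * 16 = 0.3088.
Denominator: A*dh = 53 * 4.24 = 224.72.
K = 0.3088 / 224.72 = 0.001374 m/s.

0.001374


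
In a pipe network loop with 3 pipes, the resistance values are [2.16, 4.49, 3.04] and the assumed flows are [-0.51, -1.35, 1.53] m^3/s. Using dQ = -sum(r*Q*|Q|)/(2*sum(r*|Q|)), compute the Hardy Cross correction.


Numerator terms (r*Q*|Q|): 2.16*-0.51*|-0.51| = -0.5618; 4.49*-1.35*|-1.35| = -8.183; 3.04*1.53*|1.53| = 7.1163.
Sum of numerator = -1.6285.
Denominator terms (r*|Q|): 2.16*|-0.51| = 1.1016; 4.49*|-1.35| = 6.0615; 3.04*|1.53| = 4.6512.
2 * sum of denominator = 2 * 11.8143 = 23.6286.
dQ = --1.6285 / 23.6286 = 0.0689 m^3/s.

0.0689


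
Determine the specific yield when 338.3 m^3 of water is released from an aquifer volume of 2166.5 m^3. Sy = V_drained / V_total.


Specific yield Sy = Volume drained / Total volume.
Sy = 338.3 / 2166.5
   = 0.1562.

0.1562


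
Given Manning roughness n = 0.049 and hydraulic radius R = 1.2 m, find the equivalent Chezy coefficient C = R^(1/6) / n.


The Chezy coefficient relates to Manning's n through C = R^(1/6) / n.
R^(1/6) = 1.2^(1/6) = 1.030853.
C = 1.030853 / 0.049 = 21.04 m^(1/2)/s.

21.04


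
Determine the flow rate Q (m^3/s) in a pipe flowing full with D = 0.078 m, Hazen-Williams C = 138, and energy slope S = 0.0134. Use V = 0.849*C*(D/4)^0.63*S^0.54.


For a full circular pipe, R = D/4 = 0.078/4 = 0.0195 m.
V = 0.849 * 138 * 0.0195^0.63 * 0.0134^0.54
  = 0.849 * 138 * 0.083699 * 0.097417
  = 0.9553 m/s.
Pipe area A = pi*D^2/4 = pi*0.078^2/4 = 0.0048 m^2.
Q = A * V = 0.0048 * 0.9553 = 0.0046 m^3/s.

0.0046


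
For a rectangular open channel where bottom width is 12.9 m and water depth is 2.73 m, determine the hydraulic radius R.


For a rectangular section:
Flow area A = b * y = 12.9 * 2.73 = 35.22 m^2.
Wetted perimeter P = b + 2y = 12.9 + 2*2.73 = 18.36 m.
Hydraulic radius R = A/P = 35.22 / 18.36 = 1.9181 m.

1.9181


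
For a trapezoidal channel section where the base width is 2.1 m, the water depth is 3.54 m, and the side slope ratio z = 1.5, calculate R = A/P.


For a trapezoidal section with side slope z:
A = (b + z*y)*y = (2.1 + 1.5*3.54)*3.54 = 26.231 m^2.
P = b + 2*y*sqrt(1 + z^2) = 2.1 + 2*3.54*sqrt(1 + 1.5^2) = 14.864 m.
R = A/P = 26.231 / 14.864 = 1.7648 m.

1.7648


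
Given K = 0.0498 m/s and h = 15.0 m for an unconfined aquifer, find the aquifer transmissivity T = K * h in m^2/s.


Transmissivity is defined as T = K * h.
T = 0.0498 * 15.0
  = 0.747 m^2/s.

0.747


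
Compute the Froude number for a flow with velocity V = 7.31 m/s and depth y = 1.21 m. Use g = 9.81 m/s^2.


The Froude number is defined as Fr = V / sqrt(g*y).
g*y = 9.81 * 1.21 = 11.8701.
sqrt(g*y) = sqrt(11.8701) = 3.4453.
Fr = 7.31 / 3.4453 = 2.1217.

2.1217


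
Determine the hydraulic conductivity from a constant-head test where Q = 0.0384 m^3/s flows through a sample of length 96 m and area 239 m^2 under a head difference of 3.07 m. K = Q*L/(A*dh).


From K = Q*L / (A*dh):
Numerator: Q*L = 0.0384 * 96 = 3.6864.
Denominator: A*dh = 239 * 3.07 = 733.73.
K = 3.6864 / 733.73 = 0.005024 m/s.

0.005024


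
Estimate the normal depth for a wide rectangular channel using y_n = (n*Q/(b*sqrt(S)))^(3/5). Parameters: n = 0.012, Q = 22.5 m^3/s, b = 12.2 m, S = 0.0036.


We use the wide-channel approximation y_n = (n*Q/(b*sqrt(S)))^(3/5).
sqrt(S) = sqrt(0.0036) = 0.06.
Numerator: n*Q = 0.012 * 22.5 = 0.27.
Denominator: b*sqrt(S) = 12.2 * 0.06 = 0.732.
arg = 0.3689.
y_n = 0.3689^(3/5) = 0.5497 m.

0.5497


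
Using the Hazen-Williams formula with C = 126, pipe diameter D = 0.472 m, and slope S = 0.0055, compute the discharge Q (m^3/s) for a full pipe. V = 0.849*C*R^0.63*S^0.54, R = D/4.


For a full circular pipe, R = D/4 = 0.472/4 = 0.118 m.
V = 0.849 * 126 * 0.118^0.63 * 0.0055^0.54
  = 0.849 * 126 * 0.260187 * 0.060228
  = 1.6763 m/s.
Pipe area A = pi*D^2/4 = pi*0.472^2/4 = 0.175 m^2.
Q = A * V = 0.175 * 1.6763 = 0.2933 m^3/s.

0.2933


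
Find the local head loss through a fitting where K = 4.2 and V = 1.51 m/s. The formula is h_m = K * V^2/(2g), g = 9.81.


Minor loss formula: h_m = K * V^2/(2g).
V^2 = 1.51^2 = 2.2801.
V^2/(2g) = 2.2801 / 19.62 = 0.1162 m.
h_m = 4.2 * 0.1162 = 0.4881 m.

0.4881


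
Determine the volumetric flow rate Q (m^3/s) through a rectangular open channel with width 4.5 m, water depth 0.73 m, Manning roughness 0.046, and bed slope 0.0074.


For a rectangular channel, the cross-sectional area A = b * y = 4.5 * 0.73 = 3.29 m^2.
The wetted perimeter P = b + 2y = 4.5 + 2*0.73 = 5.96 m.
Hydraulic radius R = A/P = 3.29/5.96 = 0.5512 m.
Velocity V = (1/n)*R^(2/3)*S^(1/2) = (1/0.046)*0.5512^(2/3)*0.0074^(1/2) = 1.2571 m/s.
Discharge Q = A * V = 3.29 * 1.2571 = 4.13 m^3/s.

4.13


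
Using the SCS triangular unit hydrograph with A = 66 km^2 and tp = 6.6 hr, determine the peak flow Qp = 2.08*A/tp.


SCS formula: Qp = 2.08 * A / tp.
Qp = 2.08 * 66 / 6.6
   = 137.28 / 6.6
   = 20.8 m^3/s per cm.

20.8


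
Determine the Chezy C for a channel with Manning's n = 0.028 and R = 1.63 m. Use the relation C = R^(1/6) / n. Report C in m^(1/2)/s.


The Chezy coefficient relates to Manning's n through C = R^(1/6) / n.
R^(1/6) = 1.63^(1/6) = 1.084837.
C = 1.084837 / 0.028 = 38.74 m^(1/2)/s.

38.74


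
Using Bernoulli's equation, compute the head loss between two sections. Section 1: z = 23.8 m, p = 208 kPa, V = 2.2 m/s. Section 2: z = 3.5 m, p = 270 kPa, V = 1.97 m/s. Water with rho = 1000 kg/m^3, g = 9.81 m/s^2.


Total head at each section: H = z + p/(rho*g) + V^2/(2g).
H1 = 23.8 + 208*1000/(1000*9.81) + 2.2^2/(2*9.81)
   = 23.8 + 21.203 + 0.2467
   = 45.25 m.
H2 = 3.5 + 270*1000/(1000*9.81) + 1.97^2/(2*9.81)
   = 3.5 + 27.523 + 0.1978
   = 31.221 m.
h_L = H1 - H2 = 45.25 - 31.221 = 14.029 m.

14.029


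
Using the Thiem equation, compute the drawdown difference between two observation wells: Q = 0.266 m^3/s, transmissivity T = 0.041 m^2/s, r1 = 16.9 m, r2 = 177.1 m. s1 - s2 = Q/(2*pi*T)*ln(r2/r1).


Thiem equation: s1 - s2 = Q/(2*pi*T) * ln(r2/r1).
ln(r2/r1) = ln(177.1/16.9) = 2.3494.
Q/(2*pi*T) = 0.266 / (2*pi*0.041) = 0.266 / 0.2576 = 1.0326.
s1 - s2 = 1.0326 * 2.3494 = 2.4259 m.

2.4259


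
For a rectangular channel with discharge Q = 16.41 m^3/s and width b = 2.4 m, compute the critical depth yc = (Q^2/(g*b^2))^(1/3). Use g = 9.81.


Using yc = (Q^2 / (g * b^2))^(1/3):
Q^2 = 16.41^2 = 269.29.
g * b^2 = 9.81 * 2.4^2 = 9.81 * 5.76 = 56.51.
Q^2 / (g*b^2) = 269.29 / 56.51 = 4.7654.
yc = 4.7654^(1/3) = 1.6828 m.

1.6828


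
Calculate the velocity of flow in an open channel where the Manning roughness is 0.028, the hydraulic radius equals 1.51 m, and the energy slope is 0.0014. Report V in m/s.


Manning's equation gives V = (1/n) * R^(2/3) * S^(1/2).
First, compute R^(2/3) = 1.51^(2/3) = 1.3162.
Next, S^(1/2) = 0.0014^(1/2) = 0.037417.
Then 1/n = 1/0.028 = 35.71.
V = 35.71 * 1.3162 * 0.037417 = 1.7588 m/s.

1.7588


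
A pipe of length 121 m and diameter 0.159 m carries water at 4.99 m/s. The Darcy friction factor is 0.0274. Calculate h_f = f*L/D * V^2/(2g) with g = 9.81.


Darcy-Weisbach equation: h_f = f * (L/D) * V^2/(2g).
f * L/D = 0.0274 * 121/0.159 = 20.8516.
V^2/(2g) = 4.99^2 / (2*9.81) = 24.9001 / 19.62 = 1.2691 m.
h_f = 20.8516 * 1.2691 = 26.463 m.

26.463


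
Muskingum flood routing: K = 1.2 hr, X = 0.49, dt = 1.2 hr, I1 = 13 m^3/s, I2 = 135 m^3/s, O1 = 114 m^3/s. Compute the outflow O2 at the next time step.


Muskingum coefficients:
denom = 2*K*(1-X) + dt = 2*1.2*(1-0.49) + 1.2 = 2.424.
C0 = (dt - 2*K*X)/denom = (1.2 - 2*1.2*0.49)/2.424 = 0.0099.
C1 = (dt + 2*K*X)/denom = (1.2 + 2*1.2*0.49)/2.424 = 0.9802.
C2 = (2*K*(1-X) - dt)/denom = 0.0099.
O2 = C0*I2 + C1*I1 + C2*O1
   = 0.0099*135 + 0.9802*13 + 0.0099*114
   = 15.21 m^3/s.

15.21


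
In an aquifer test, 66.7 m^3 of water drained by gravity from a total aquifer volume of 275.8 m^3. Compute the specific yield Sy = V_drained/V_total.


Specific yield Sy = Volume drained / Total volume.
Sy = 66.7 / 275.8
   = 0.2418.

0.2418


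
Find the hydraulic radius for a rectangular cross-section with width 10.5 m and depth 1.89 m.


For a rectangular section:
Flow area A = b * y = 10.5 * 1.89 = 19.84 m^2.
Wetted perimeter P = b + 2y = 10.5 + 2*1.89 = 14.28 m.
Hydraulic radius R = A/P = 19.84 / 14.28 = 1.3897 m.

1.3897


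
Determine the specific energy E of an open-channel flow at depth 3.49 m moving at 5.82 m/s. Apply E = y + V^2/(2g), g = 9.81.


Specific energy E = y + V^2/(2g).
Velocity head = V^2/(2g) = 5.82^2 / (2*9.81) = 33.8724 / 19.62 = 1.7264 m.
E = 3.49 + 1.7264 = 5.2164 m.

5.2164


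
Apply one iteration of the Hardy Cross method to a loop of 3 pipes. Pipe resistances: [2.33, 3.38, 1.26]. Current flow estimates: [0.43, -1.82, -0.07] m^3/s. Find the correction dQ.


Numerator terms (r*Q*|Q|): 2.33*0.43*|0.43| = 0.4308; 3.38*-1.82*|-1.82| = -11.1959; 1.26*-0.07*|-0.07| = -0.0062.
Sum of numerator = -10.7713.
Denominator terms (r*|Q|): 2.33*|0.43| = 1.0019; 3.38*|-1.82| = 6.1516; 1.26*|-0.07| = 0.0882.
2 * sum of denominator = 2 * 7.2417 = 14.4834.
dQ = --10.7713 / 14.4834 = 0.7437 m^3/s.

0.7437


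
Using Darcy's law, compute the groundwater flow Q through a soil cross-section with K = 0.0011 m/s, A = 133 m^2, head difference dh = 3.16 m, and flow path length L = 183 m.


Darcy's law: Q = K * A * i, where i = dh/L.
Hydraulic gradient i = 3.16 / 183 = 0.017268.
Q = 0.0011 * 133 * 0.017268
  = 0.0025 m^3/s.

0.0025


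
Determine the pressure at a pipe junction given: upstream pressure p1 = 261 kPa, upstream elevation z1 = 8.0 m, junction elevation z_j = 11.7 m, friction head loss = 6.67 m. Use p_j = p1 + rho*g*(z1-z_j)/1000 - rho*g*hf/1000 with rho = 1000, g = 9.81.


Junction pressure: p_j = p1 + rho*g*(z1 - z_j)/1000 - rho*g*hf/1000.
Elevation term = 1000*9.81*(8.0 - 11.7)/1000 = -36.297 kPa.
Friction term = 1000*9.81*6.67/1000 = 65.433 kPa.
p_j = 261 + -36.297 - 65.433 = 159.27 kPa.

159.27


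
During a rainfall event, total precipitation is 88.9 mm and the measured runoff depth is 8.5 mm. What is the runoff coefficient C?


The runoff coefficient C = runoff depth / rainfall depth.
C = 8.5 / 88.9
  = 0.0956.

0.0956


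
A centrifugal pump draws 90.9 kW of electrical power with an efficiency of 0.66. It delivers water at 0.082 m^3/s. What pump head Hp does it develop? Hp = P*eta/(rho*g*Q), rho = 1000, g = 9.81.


Pump head formula: Hp = P * eta / (rho * g * Q).
Numerator: P * eta = 90.9 * 1000 * 0.66 = 59994.0 W.
Denominator: rho * g * Q = 1000 * 9.81 * 0.082 = 804.42.
Hp = 59994.0 / 804.42 = 74.58 m.

74.58


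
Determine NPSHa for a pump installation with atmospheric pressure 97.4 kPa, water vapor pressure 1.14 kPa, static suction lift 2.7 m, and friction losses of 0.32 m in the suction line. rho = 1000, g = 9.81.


NPSHa = p_atm/(rho*g) - z_s - hf_s - p_vap/(rho*g).
p_atm/(rho*g) = 97.4*1000 / (1000*9.81) = 9.929 m.
p_vap/(rho*g) = 1.14*1000 / (1000*9.81) = 0.116 m.
NPSHa = 9.929 - 2.7 - 0.32 - 0.116
      = 6.79 m.

6.79


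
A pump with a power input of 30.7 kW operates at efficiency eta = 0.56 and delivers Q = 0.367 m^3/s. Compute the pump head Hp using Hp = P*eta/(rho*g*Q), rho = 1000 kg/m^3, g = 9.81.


Pump head formula: Hp = P * eta / (rho * g * Q).
Numerator: P * eta = 30.7 * 1000 * 0.56 = 17192.0 W.
Denominator: rho * g * Q = 1000 * 9.81 * 0.367 = 3600.27.
Hp = 17192.0 / 3600.27 = 4.78 m.

4.78


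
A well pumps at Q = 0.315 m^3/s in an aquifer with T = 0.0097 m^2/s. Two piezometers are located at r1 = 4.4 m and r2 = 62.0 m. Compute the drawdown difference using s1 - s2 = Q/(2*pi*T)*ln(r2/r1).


Thiem equation: s1 - s2 = Q/(2*pi*T) * ln(r2/r1).
ln(r2/r1) = ln(62.0/4.4) = 2.6455.
Q/(2*pi*T) = 0.315 / (2*pi*0.0097) = 0.315 / 0.0609 = 5.1684.
s1 - s2 = 5.1684 * 2.6455 = 13.6732 m.

13.6732
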